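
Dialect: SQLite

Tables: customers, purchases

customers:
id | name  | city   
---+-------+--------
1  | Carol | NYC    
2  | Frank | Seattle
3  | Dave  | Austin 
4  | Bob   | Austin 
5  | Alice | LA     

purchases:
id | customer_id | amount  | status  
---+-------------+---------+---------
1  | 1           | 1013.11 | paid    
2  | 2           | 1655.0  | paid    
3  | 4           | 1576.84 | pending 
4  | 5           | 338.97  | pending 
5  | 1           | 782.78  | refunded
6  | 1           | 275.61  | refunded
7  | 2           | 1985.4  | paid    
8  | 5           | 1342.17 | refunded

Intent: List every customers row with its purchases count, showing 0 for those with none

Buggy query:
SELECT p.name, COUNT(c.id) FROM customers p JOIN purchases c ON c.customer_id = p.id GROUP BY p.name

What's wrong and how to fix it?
Bug: An inner join excludes parents with zero children

Fix: Use LEFT JOIN so parents without children still appear (COUNT(c.id) gives 0)

Corrected query:
SELECT p.name, COUNT(c.id) FROM customers p LEFT JOIN purchases c ON c.customer_id = p.id GROUP BY p.name

Result:
name  | COUNT(c.id)
------+------------
Alice | 2          
Bob   | 1          
Carol | 3          
Dave  | 0          
Frank | 2          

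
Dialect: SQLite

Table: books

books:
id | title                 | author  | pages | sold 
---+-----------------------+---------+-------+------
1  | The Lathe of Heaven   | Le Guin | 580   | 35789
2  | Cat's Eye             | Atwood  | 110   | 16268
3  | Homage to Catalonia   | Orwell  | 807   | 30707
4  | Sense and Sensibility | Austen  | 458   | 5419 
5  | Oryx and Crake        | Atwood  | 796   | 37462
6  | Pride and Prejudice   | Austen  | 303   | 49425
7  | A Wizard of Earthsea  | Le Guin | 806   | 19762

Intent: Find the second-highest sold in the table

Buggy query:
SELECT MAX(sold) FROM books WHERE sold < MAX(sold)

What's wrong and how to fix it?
Bug: MAX(sold) on the right of the comparison is an aggregate-in-WHERE error

Fix: Put the inner MAX in a scalar subquery

Corrected query:
SELECT MAX(sold) FROM books WHERE sold < (SELECT MAX(sold) FROM books)

Result:
MAX(sold)
---------
37462    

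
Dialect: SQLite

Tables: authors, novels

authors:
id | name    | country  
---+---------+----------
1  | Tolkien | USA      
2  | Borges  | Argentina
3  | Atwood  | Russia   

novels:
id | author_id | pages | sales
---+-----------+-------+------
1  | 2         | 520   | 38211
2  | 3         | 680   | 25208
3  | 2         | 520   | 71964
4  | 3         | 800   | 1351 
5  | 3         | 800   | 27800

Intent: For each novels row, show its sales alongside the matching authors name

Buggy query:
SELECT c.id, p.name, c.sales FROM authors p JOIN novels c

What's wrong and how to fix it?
Bug: JOIN with no ON clause produces a cartesian product; every novels row pairs with every authors row

Fix: Specify the join condition linking the foreign key to the parent id

Corrected query:
SELECT c.id, p.name, c.sales FROM authors p JOIN novels c ON c.author_id = p.id

Result:
id | name   | sales
---+--------+------
1  | Borges | 38211
2  | Atwood | 25208
3  | Borges | 71964
4  | Atwood | 1351 
5  | Atwood | 27800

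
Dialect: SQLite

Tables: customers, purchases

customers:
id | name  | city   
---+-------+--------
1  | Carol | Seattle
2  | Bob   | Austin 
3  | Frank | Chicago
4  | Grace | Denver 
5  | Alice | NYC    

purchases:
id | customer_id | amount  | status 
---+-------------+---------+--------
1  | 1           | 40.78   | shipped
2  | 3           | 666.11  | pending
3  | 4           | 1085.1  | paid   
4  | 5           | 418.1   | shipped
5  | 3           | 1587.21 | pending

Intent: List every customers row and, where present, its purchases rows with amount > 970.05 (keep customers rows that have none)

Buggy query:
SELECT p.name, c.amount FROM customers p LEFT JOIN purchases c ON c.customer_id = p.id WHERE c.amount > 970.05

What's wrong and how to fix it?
Bug: Filtering c.amount in WHERE discards the NULL rows produced by LEFT JOIN, turning it into an inner join

Fix: Move the right-table condition into the ON clause so unmatched parents are kept

Corrected query:
SELECT p.name, c.amount FROM customers p LEFT JOIN purchases c ON c.customer_id = p.id AND c.amount > 970.05

Result:
name  | amount 
------+--------
Carol | NULL   
Bob   | NULL   
Frank | 1587.21
Grace | 1085.1 
Alice | NULL   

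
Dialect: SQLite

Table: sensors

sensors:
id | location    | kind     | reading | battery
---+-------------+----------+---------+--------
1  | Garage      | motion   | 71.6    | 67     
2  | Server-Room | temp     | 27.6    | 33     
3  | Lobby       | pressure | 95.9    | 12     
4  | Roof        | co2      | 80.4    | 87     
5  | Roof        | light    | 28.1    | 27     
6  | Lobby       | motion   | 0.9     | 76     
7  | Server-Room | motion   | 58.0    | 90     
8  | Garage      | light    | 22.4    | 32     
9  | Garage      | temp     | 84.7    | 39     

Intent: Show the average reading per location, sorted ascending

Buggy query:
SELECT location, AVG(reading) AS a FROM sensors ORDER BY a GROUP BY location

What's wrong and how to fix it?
Bug: ORDER BY appears before GROUP BY; SQL clause order requires GROUP BY first

Fix: Move ORDER BY to the end, after GROUP BY

Corrected query:
SELECT location, AVG(reading) AS a FROM sensors GROUP BY location ORDER BY a

Result:
location    | a        
------------+----------
Server-Room | 42.8     
Lobby       | 48.4     
Roof        | 54.25    
Garage      | 59.566667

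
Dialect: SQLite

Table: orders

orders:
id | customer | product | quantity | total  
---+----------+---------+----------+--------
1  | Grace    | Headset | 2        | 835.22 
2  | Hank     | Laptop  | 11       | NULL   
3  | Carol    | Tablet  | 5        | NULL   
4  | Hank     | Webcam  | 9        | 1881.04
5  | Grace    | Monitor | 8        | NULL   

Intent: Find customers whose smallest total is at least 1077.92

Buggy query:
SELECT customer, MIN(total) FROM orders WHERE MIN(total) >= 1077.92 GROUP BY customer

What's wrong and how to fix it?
Bug: MIN() in WHERE is a misuse of aggregate

Fix: Replace WHERE with HAVING after the GROUP BY

Corrected query:
SELECT customer, MIN(total) FROM orders GROUP BY customer HAVING MIN(total) >= 1077.92

Result:
customer | MIN(total)
---------+-----------
Hank     | 1881.04   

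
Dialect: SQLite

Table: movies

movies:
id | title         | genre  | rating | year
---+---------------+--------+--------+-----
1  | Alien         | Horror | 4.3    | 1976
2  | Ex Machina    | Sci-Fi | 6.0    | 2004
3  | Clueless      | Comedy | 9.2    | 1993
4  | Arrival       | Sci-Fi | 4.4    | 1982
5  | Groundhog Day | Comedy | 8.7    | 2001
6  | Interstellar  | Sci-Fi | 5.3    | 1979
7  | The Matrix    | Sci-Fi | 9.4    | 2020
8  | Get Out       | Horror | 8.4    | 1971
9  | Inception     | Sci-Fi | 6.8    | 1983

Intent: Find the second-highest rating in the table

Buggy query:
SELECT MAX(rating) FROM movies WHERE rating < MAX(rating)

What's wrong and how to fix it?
Bug: MAX(rating) on the right of the comparison is an aggregate-in-WHERE error

Fix: Put the inner MAX in a scalar subquery

Corrected query:
SELECT MAX(rating) FROM movies WHERE rating < (SELECT MAX(rating) FROM movies)

Result:
MAX(rating)
-----------
9.2        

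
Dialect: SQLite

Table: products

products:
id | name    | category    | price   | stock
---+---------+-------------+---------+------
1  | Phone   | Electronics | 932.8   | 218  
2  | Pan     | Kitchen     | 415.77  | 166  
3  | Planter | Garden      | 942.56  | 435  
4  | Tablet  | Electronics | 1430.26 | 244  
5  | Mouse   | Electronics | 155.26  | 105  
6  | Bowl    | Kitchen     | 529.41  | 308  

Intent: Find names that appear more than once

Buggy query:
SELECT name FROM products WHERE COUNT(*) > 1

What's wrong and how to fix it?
Bug: COUNT(*) is an aggregate and cannot be used in WHERE

Fix: GROUP BY name, then filter groups with HAVING COUNT(*) > 1

Corrected query:
SELECT name FROM products GROUP BY name HAVING COUNT(*) > 1

Result:
(no rows)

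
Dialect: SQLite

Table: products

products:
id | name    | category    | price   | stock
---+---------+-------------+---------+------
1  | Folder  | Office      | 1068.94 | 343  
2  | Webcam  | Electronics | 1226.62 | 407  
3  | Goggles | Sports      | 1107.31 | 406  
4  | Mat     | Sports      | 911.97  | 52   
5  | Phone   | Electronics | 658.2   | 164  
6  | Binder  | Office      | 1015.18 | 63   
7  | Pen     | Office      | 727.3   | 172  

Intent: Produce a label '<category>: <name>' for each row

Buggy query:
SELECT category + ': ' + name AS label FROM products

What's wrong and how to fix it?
Bug: SQLite uses || for string concatenation; + coerces text to numbers (yielding 0)

Fix: Use the || operator for string concatenation

Corrected query:
SELECT category || ': ' || name AS label FROM products

Result:
label              
-------------------
Office: Folder     
Electronics: Webcam
Sports: Goggles    
Sports: Mat        
Electronics: Phone 
Office: Binder     
Office: Pen        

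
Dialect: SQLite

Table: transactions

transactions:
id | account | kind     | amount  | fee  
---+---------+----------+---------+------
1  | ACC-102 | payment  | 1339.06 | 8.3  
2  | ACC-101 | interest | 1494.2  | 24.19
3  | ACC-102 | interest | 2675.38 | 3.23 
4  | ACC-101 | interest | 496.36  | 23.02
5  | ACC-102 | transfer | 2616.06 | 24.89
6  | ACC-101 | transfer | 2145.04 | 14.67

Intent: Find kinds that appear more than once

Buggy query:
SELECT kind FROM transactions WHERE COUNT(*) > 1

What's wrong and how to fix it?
Bug: WHERE can't reference COUNT(*); aggregates are computed after WHERE

Fix: Group first, then use HAVING for the count condition

Corrected query:
SELECT kind FROM transactions GROUP BY kind HAVING COUNT(*) > 1

Result:
kind    
--------
interest
transfer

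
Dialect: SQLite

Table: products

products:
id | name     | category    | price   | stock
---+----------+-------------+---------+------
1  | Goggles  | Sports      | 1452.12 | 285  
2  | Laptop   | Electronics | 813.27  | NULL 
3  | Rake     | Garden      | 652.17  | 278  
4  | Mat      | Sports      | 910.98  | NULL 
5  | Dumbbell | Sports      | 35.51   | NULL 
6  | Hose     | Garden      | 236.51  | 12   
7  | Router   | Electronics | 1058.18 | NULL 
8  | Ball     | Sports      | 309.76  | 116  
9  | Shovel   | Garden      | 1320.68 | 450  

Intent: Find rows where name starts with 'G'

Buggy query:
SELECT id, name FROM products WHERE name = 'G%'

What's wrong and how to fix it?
Bug: '=' compares the literal string including the % character; pattern matching needs LIKE

Fix: Replace '=' with LIKE so 'G%' is treated as a pattern

Corrected query:
SELECT id, name FROM products WHERE name LIKE 'G%'

Result:
id | name   
---+--------
1  | Goggles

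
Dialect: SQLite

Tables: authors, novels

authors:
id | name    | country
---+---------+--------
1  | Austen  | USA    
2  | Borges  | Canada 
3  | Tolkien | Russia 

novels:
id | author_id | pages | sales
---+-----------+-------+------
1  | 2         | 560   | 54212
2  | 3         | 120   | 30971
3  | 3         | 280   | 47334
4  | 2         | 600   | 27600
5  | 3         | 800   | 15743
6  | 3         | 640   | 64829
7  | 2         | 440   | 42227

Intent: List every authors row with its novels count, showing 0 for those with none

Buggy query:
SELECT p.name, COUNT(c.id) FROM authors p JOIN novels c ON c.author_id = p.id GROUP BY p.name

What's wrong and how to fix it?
Bug: An inner join excludes parents with zero children

Fix: Switch to LEFT JOIN to retain unmatched parent rows

Corrected query:
SELECT p.name, COUNT(c.id) FROM authors p LEFT JOIN novels c ON c.author_id = p.id GROUP BY p.name

Result:
name    | COUNT(c.id)
--------+------------
Austen  | 0          
Borges  | 3          
Tolkien | 4          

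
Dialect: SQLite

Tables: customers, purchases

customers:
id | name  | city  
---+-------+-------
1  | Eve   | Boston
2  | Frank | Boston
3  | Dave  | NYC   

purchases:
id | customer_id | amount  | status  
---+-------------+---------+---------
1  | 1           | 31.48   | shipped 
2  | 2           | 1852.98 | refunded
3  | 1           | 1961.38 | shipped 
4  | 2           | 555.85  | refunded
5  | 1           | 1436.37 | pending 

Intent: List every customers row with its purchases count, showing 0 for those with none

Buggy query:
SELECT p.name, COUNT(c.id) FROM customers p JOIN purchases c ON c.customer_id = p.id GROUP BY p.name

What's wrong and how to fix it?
Bug: INNER JOIN drops customers rows that have no matching purchases rows

Fix: Use LEFT JOIN so parents without children still appear (COUNT(c.id) gives 0)

Corrected query:
SELECT p.name, COUNT(c.id) FROM customers p LEFT JOIN purchases c ON c.customer_id = p.id GROUP BY p.name

Result:
name  | COUNT(c.id)
------+------------
Dave  | 0          
Eve   | 3          
Frank | 2          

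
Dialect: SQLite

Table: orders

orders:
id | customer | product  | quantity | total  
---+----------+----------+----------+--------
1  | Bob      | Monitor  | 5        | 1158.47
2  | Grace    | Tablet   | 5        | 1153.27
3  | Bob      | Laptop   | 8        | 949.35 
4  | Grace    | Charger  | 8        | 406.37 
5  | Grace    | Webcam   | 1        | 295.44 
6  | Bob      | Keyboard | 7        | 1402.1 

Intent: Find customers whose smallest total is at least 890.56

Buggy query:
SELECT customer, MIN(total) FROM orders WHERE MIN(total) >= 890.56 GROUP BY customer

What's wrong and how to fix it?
Bug: Aggregates like MIN are computed per group after WHERE runs

Fix: Use HAVING for the per-group MIN condition

Corrected query:
SELECT customer, MIN(total) FROM orders GROUP BY customer HAVING MIN(total) >= 890.56

Result:
customer | MIN(total)
---------+-----------
Bob      | 949.35    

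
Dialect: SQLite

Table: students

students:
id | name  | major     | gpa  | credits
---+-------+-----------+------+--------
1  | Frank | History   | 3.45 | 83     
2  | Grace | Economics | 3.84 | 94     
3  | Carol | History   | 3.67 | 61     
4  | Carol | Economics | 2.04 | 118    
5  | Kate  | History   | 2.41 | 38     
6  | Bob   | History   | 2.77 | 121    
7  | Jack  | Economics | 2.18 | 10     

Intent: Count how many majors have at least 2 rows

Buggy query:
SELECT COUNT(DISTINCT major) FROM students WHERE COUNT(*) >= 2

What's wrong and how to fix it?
Bug: COUNT(*) cannot appear in WHERE; the per-group count doesn't exist yet

Fix: Group first with HAVING COUNT(*) >= 2, then COUNT the resulting groups

Corrected query:
SELECT COUNT(*) FROM (SELECT major FROM students GROUP BY major HAVING COUNT(*) >= 2)

Result:
COUNT(*)
--------
2       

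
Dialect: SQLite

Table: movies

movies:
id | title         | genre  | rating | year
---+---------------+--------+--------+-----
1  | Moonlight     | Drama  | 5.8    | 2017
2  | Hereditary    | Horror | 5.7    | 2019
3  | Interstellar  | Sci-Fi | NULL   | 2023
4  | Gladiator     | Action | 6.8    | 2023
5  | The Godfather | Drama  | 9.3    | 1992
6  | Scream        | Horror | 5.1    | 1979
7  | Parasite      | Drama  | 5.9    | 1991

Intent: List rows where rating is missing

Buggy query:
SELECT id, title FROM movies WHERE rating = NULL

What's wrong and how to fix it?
Bug: '= NULL' is always unknown in SQL three-valued logic, so no rows match

Fix: Use IS NULL to test for NULL

Corrected query:
SELECT id, title FROM movies WHERE rating IS NULL

Result:
id | title       
---+-------------
3  | Interstellar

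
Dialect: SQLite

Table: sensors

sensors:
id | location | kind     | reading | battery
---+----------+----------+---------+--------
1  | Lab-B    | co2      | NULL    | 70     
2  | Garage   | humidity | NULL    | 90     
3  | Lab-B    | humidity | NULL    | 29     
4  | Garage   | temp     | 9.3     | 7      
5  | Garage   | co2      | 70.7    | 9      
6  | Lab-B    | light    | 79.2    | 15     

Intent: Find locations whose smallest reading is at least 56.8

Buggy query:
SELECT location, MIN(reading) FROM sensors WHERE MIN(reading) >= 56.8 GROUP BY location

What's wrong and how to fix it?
Bug: Aggregates like MIN are computed per group after WHERE runs

Fix: Use HAVING for the per-group MIN condition

Corrected query:
SELECT location, MIN(reading) FROM sensors GROUP BY location HAVING MIN(reading) >= 56.8

Result:
location | MIN(reading)
---------+-------------
Lab-B    | 79.2        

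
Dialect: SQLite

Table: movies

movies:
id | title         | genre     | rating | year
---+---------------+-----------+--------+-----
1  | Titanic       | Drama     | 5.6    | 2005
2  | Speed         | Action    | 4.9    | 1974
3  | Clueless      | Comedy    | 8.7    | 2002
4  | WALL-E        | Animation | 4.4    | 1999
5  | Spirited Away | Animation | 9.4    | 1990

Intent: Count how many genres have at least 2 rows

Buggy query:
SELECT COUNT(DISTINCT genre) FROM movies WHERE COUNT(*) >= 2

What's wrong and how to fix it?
Bug: WHERE filters individual rows, not groups, so a group-level COUNT is invalid there

Fix: Use a subquery that GROUPs and filters with HAVING, then count its rows

Corrected query:
SELECT COUNT(*) FROM (SELECT genre FROM movies GROUP BY genre HAVING COUNT(*) >= 2)

Result:
COUNT(*)
--------
1       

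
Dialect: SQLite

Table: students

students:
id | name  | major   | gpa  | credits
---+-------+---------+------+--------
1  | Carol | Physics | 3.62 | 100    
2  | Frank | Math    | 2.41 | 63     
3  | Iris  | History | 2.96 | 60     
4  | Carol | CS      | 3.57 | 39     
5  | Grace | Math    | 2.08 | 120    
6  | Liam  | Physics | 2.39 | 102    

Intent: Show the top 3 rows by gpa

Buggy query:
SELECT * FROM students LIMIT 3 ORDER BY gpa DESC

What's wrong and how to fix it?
Bug: ORDER BY cannot follow LIMIT; LIMIT is the final clause

Fix: Sort with ORDER BY, then apply LIMIT

Corrected query:
SELECT * FROM students ORDER BY gpa DESC LIMIT 3

Result:
id | name  | major   | gpa  | credits
---+-------+---------+------+--------
1  | Carol | Physics | 3.62 | 100    
4  | Carol | CS      | 3.57 | 39     
3  | Iris  | History | 2.96 | 60     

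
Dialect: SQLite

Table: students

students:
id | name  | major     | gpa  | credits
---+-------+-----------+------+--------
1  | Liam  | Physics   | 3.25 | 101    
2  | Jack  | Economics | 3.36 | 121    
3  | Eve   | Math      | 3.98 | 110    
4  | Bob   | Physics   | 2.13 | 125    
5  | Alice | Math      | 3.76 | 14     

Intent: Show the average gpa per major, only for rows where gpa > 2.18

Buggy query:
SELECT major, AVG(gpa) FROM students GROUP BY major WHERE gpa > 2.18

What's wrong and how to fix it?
Bug: Row-level WHERE must come before GROUP BY in the clause order

Fix: Place WHERE between FROM and GROUP BY

Corrected query:
SELECT major, AVG(gpa) FROM students WHERE gpa > 2.18 GROUP BY major

Result:
major     | AVG(gpa)
----------+---------
Economics | 3.36    
Math      | 3.87    
Physics   | 3.25    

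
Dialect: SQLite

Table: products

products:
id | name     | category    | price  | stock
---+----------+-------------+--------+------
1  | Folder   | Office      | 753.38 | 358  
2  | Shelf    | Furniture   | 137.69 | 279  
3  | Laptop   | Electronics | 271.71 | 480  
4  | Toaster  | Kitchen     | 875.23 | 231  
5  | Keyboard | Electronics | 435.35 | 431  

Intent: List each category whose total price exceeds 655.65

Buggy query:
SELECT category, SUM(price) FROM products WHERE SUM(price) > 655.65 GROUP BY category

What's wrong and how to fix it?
Bug: WHERE runs before GROUP BY, so aggregates aren't available there

Fix: Use HAVING (which filters groups after aggregation) instead of WHERE

Corrected query:
SELECT category, SUM(price) FROM products GROUP BY category HAVING SUM(price) > 655.65

Result:
category    | SUM(price)
------------+-----------
Electronics | 707.06    
Kitchen     | 875.23    
Office      | 753.38    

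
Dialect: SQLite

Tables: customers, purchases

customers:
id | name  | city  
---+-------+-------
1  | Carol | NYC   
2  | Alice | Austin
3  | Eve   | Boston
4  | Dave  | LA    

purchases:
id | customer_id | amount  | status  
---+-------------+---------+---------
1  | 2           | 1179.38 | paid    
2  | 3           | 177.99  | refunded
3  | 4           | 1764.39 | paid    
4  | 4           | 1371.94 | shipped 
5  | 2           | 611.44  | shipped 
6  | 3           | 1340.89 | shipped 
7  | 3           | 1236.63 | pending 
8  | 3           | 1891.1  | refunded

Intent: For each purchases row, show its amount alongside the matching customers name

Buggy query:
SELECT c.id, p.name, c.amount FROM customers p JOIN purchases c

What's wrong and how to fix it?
Bug: Missing join condition: each purchases row is matched to all customers rows instead of just its own

Fix: Add ON c.customer_id = p.id to the JOIN

Corrected query:
SELECT c.id, p.name, c.amount FROM customers p JOIN purchases c ON c.customer_id = p.id

Result:
id | name  | amount 
---+-------+--------
1  | Alice | 1179.38
2  | Eve   | 177.99 
3  | Dave  | 1764.39
4  | Dave  | 1371.94
5  | Alice | 611.44 
6  | Eve   | 1340.89
7  | Eve   | 1236.63
8  | Eve   | 1891.1 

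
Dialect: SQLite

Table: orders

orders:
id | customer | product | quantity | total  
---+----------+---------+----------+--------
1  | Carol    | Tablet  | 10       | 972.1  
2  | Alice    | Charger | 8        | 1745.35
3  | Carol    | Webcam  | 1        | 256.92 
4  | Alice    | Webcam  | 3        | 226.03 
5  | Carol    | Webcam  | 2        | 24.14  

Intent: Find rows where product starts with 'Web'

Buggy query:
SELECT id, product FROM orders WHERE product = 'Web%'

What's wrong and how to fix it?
Bug: '=' compares the literal string including the % character; pattern matching needs LIKE

Fix: Replace '=' with LIKE so 'Web%' is treated as a pattern

Corrected query:
SELECT id, product FROM orders WHERE product LIKE 'Web%'

Result:
id | product
---+--------
3  | Webcam 
4  | Webcam 
5  | Webcam 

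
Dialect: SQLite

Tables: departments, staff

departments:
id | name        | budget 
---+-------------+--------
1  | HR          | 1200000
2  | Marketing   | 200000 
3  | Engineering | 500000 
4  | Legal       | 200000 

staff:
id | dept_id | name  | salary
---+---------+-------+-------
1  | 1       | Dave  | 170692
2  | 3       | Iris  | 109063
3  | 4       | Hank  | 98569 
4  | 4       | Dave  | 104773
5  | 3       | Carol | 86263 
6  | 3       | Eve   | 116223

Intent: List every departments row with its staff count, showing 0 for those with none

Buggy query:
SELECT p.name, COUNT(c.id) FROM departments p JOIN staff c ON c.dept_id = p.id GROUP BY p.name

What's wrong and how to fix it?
Bug: An inner join excludes parents with zero children

Fix: Switch to LEFT JOIN to retain unmatched parent rows

Corrected query:
SELECT p.name, COUNT(c.id) FROM departments p LEFT JOIN staff c ON c.dept_id = p.id GROUP BY p.name

Result:
name        | COUNT(c.id)
------------+------------
Engineering | 3          
HR          | 1          
Legal       | 2          
Marketing   | 0          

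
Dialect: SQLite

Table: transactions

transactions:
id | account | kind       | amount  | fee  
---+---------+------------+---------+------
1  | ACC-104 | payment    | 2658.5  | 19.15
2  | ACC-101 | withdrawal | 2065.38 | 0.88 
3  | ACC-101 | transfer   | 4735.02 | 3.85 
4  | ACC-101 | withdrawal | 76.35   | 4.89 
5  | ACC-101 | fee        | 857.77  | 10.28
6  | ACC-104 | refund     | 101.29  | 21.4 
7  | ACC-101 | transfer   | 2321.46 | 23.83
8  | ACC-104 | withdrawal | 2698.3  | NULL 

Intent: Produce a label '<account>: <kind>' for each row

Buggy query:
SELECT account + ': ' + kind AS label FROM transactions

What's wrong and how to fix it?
Bug: SQLite uses || for string concatenation; + coerces text to numbers (yielding 0)

Fix: Use the || operator for string concatenation

Corrected query:
SELECT account || ': ' || kind AS label FROM transactions

Result:
label              
-------------------
ACC-104: payment   
ACC-101: withdrawal
ACC-101: transfer  
ACC-101: withdrawal
ACC-101: fee       
ACC-104: refund    
ACC-101: transfer  
ACC-104: withdrawal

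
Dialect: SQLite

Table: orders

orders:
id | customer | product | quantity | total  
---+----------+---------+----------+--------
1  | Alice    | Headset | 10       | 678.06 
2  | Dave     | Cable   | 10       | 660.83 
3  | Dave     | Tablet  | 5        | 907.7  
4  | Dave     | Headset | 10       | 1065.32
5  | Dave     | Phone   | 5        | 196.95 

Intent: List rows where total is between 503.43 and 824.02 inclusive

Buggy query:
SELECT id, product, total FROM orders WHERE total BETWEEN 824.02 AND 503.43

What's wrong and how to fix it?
Bug: The bounds are reversed; BETWEEN a AND b requires a <= b to match anything

Fix: Write BETWEEN 503.43 AND 824.02

Corrected query:
SELECT id, product, total FROM orders WHERE total BETWEEN 503.43 AND 824.02

Result:
id | product | total 
---+---------+-------
1  | Headset | 678.06
2  | Cable   | 660.83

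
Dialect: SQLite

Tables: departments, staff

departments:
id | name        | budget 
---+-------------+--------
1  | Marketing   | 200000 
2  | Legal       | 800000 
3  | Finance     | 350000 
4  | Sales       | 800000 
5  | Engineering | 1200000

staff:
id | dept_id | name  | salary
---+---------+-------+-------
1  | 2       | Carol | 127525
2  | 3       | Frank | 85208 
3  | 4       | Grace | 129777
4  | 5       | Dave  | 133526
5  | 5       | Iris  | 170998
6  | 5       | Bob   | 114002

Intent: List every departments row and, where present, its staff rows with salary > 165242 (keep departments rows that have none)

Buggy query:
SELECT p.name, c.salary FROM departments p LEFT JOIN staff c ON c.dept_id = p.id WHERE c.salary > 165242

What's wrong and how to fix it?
Bug: Filtering c.salary in WHERE discards the NULL rows produced by LEFT JOIN, turning it into an inner join

Fix: Move the right-table condition into the ON clause so unmatched parents are kept

Corrected query:
SELECT p.name, c.salary FROM departments p LEFT JOIN staff c ON c.dept_id = p.id AND c.salary > 165242

Result:
name        | salary
------------+-------
Marketing   | NULL  
Legal       | NULL  
Finance     | NULL  
Sales       | NULL  
Engineering | 170998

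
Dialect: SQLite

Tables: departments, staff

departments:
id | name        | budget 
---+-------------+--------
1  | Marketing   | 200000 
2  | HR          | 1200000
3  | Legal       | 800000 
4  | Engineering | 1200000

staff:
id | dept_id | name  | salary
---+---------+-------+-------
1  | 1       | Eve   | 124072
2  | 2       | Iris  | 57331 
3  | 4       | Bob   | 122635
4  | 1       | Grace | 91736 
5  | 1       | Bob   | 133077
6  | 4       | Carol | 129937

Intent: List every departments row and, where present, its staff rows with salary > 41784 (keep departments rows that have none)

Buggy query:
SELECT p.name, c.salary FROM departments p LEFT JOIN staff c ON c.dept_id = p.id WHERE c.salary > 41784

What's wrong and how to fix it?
Bug: A WHERE condition on the right-hand table after LEFT JOIN drops unmatched parents

Fix: Move the right-table condition into the ON clause so unmatched parents are kept

Corrected query:
SELECT p.name, c.salary FROM departments p LEFT JOIN staff c ON c.dept_id = p.id AND c.salary > 41784

Result:
name        | salary
------------+-------
Marketing   | 91736 
Marketing   | 124072
Marketing   | 133077
HR          | 57331 
Legal       | NULL  
Engineering | 122635
Engineering | 129937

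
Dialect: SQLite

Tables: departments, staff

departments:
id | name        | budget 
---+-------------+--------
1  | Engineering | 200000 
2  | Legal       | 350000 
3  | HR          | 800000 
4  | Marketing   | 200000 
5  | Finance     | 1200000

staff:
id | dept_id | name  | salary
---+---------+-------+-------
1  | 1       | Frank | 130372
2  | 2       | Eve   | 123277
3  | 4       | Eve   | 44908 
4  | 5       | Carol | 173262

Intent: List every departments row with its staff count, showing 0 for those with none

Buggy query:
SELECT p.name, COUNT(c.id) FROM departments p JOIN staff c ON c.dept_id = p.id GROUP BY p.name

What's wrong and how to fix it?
Bug: INNER JOIN drops departments rows that have no matching staff rows

Fix: Switch to LEFT JOIN to retain unmatched parent rows

Corrected query:
SELECT p.name, COUNT(c.id) FROM departments p LEFT JOIN staff c ON c.dept_id = p.id GROUP BY p.name

Result:
name        | COUNT(c.id)
------------+------------
Engineering | 1          
Finance     | 1          
HR          | 0          
Legal       | 1          
Marketing   | 1          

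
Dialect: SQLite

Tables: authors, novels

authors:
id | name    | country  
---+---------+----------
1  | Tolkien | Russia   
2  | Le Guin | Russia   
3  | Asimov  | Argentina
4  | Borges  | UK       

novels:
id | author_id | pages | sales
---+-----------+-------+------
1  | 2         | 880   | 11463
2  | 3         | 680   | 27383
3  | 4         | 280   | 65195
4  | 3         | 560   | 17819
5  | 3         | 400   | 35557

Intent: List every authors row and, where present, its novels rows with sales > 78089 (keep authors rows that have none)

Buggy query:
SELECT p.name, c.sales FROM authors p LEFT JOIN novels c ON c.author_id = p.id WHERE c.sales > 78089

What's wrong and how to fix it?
Bug: Filtering c.sales in WHERE discards the NULL rows produced by LEFT JOIN, turning it into an inner join

Fix: Put 'c.sales > 78089' in the JOIN's ON clause instead of WHERE

Corrected query:
SELECT p.name, c.sales FROM authors p LEFT JOIN novels c ON c.author_id = p.id AND c.sales > 78089

Result:
name    | sales
--------+------
Tolkien | NULL 
Le Guin | NULL 
Asimov  | NULL 
Borges  | NULL 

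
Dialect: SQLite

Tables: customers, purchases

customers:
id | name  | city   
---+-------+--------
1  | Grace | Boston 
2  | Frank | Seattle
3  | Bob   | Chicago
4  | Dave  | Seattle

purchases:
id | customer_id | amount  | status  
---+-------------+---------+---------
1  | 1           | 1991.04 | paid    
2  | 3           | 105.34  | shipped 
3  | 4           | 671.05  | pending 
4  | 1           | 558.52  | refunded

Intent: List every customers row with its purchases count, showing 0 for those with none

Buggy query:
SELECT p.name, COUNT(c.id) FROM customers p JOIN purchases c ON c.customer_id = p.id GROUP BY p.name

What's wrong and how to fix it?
Bug: INNER JOIN drops customers rows that have no matching purchases rows

Fix: Use LEFT JOIN so parents without children still appear (COUNT(c.id) gives 0)

Corrected query:
SELECT p.name, COUNT(c.id) FROM customers p LEFT JOIN purchases c ON c.customer_id = p.id GROUP BY p.name

Result:
name  | COUNT(c.id)
------+------------
Bob   | 1          
Dave  | 1          
Frank | 0          
Grace | 2          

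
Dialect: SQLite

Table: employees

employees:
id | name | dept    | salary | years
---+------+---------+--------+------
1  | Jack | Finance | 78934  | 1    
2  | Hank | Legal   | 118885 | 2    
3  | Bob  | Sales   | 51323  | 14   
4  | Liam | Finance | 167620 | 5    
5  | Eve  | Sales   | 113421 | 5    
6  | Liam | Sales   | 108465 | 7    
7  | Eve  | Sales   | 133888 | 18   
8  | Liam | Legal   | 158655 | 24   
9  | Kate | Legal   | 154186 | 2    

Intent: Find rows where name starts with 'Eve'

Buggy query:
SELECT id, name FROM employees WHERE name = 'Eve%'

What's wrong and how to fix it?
Bug: Wildcards only work with LIKE; '=' treats '%' as a literal character

Fix: Use LIKE for wildcard pattern matching

Corrected query:
SELECT id, name FROM employees WHERE name LIKE 'Eve%'

Result:
id | name
---+-----
5  | Eve 
7  | Eve 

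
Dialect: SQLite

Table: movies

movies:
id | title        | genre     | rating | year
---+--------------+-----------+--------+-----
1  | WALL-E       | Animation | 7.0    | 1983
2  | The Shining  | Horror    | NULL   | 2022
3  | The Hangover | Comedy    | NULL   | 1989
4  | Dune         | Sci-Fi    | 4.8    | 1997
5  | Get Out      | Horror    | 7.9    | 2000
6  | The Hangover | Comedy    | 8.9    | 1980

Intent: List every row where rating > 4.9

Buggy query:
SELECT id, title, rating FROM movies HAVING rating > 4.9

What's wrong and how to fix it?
Bug: HAVING filters the output of aggregation, but this query has no GROUP BY and no aggregate functions, so SQLite rejects it (HAVING clause on a non-aggregate query); the condition here is per row

Fix: Use WHERE for row-level filtering

Corrected query:
SELECT id, title, rating FROM movies WHERE rating > 4.9

Result:
id | title        | rating
---+--------------+-------
1  | WALL-E       | 7     
5  | Get Out      | 7.9   
6  | The Hangover | 8.9   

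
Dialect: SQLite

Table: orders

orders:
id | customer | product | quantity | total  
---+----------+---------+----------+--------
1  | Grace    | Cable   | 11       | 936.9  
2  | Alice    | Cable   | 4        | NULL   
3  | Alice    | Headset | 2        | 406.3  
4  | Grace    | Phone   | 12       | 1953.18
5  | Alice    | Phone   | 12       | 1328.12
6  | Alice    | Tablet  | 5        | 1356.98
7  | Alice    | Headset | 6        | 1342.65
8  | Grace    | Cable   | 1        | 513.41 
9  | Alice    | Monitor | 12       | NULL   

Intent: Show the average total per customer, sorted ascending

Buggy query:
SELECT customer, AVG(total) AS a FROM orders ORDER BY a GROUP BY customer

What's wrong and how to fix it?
Bug: ORDER BY appears before GROUP BY; SQL clause order requires GROUP BY first

Fix: Reorder: SELECT … FROM … GROUP BY … ORDER BY …

Corrected query:
SELECT customer, AVG(total) AS a FROM orders GROUP BY customer ORDER BY a

Result:
customer | a          
---------+------------
Alice    | 1108.5125  
Grace    | 1134.496667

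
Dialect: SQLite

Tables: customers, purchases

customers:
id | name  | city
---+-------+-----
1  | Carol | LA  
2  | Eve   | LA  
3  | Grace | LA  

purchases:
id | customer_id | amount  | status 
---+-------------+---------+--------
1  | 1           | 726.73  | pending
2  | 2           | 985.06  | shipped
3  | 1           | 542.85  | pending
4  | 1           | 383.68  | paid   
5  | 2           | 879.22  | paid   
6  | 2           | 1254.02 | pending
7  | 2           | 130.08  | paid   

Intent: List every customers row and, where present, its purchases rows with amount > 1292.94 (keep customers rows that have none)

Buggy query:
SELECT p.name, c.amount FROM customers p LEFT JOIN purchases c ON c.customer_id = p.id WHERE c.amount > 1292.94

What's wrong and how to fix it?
Bug: Filtering c.amount in WHERE discards the NULL rows produced by LEFT JOIN, turning it into an inner join

Fix: Put 'c.amount > 1292.94' in the JOIN's ON clause instead of WHERE

Corrected query:
SELECT p.name, c.amount FROM customers p LEFT JOIN purchases c ON c.customer_id = p.id AND c.amount > 1292.94

Result:
name  | amount
------+-------
Carol | NULL  
Eve   | NULL  
Grace | NULL  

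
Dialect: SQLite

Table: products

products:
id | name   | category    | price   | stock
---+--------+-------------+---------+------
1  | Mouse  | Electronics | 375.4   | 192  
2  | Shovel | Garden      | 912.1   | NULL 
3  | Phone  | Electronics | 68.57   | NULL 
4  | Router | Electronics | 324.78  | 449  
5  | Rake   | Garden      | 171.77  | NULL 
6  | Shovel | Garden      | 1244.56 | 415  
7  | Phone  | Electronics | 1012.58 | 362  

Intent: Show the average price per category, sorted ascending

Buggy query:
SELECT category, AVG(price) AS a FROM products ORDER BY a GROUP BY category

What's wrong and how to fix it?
Bug: GROUP BY must precede ORDER BY

Fix: Reorder: SELECT … FROM … GROUP BY … ORDER BY …

Corrected query:
SELECT category, AVG(price) AS a FROM products GROUP BY category ORDER BY a

Result:
category    | a         
------------+-----------
Electronics | 445.3325  
Garden      | 776.143333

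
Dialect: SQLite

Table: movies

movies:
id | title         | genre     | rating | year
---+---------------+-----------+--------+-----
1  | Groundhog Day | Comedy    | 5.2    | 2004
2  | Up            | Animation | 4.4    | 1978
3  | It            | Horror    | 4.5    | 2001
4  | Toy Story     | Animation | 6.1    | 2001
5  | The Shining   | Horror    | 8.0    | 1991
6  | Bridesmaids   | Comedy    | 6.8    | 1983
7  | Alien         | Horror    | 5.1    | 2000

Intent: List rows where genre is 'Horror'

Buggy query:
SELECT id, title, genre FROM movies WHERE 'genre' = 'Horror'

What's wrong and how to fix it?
Bug: Single quotes denote string literals in SQL; the column name is being compared as a constant string

Fix: Reference the column as genre without single quotes

Corrected query:
SELECT id, title, genre FROM movies WHERE genre = 'Horror'

Result:
id | title       | genre 
---+-------------+-------
3  | It          | Horror
5  | The Shining | Horror
7  | Alien       | Horror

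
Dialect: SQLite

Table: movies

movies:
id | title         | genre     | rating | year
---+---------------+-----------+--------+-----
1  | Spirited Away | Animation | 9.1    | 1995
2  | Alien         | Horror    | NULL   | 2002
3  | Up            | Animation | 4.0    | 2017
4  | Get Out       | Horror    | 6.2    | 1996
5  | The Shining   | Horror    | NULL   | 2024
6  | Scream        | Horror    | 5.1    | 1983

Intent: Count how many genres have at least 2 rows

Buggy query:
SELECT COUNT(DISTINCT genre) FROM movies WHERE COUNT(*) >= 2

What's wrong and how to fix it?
Bug: WHERE filters individual rows, not groups, so a group-level COUNT is invalid there

Fix: Use a subquery that GROUPs and filters with HAVING, then count its rows

Corrected query:
SELECT COUNT(*) FROM (SELECT genre FROM movies GROUP BY genre HAVING COUNT(*) >= 2)

Result:
COUNT(*)
--------
2       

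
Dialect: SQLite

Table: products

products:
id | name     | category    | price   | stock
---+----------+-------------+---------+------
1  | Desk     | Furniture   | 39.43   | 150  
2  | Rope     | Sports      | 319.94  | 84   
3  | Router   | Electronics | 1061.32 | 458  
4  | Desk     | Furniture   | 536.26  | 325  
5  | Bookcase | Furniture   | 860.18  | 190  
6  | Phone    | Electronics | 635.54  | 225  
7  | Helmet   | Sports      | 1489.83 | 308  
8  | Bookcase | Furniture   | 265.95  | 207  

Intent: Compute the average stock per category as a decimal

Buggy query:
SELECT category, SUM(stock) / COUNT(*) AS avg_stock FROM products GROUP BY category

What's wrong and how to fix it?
Bug: SUM(stock) and COUNT(*) are both integers; the division truncates the fractional part

Fix: Multiply by 1.0 (or CAST to REAL) to force floating-point division

Corrected query:
SELECT category, SUM(stock) * 1.0 / COUNT(*) AS avg_stock FROM products GROUP BY category

Result:
category    | avg_stock
------------+----------
Electronics | 341.5    
Furniture   | 218      
Sports      | 196      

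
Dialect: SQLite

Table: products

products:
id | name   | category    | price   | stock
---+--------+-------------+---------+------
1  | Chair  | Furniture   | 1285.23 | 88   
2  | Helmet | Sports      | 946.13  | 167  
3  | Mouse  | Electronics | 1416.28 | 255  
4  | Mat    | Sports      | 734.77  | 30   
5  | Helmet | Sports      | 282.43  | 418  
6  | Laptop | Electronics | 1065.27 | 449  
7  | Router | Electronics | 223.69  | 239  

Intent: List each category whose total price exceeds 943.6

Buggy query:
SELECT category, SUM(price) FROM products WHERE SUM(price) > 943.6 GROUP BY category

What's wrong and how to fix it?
Bug: SUM(price) is an aggregate, but WHERE filters rows before aggregation

Fix: Use HAVING (which filters groups after aggregation) instead of WHERE

Corrected query:
SELECT category, SUM(price) FROM products GROUP BY category HAVING SUM(price) > 943.6

Result:
category    | SUM(price)
------------+-----------
Electronics | 2705.24   
Furniture   | 1285.23   
Sports      | 1963.33   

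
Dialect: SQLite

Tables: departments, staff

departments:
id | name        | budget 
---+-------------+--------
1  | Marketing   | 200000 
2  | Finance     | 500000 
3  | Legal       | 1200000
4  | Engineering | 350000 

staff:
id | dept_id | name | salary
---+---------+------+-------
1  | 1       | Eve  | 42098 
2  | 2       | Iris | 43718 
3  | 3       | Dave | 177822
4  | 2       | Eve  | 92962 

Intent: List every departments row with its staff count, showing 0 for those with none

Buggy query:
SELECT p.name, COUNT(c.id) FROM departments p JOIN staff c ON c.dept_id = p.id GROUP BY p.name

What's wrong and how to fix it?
Bug: An inner join excludes parents with zero children

Fix: Switch to LEFT JOIN to retain unmatched parent rows

Corrected query:
SELECT p.name, COUNT(c.id) FROM departments p LEFT JOIN staff c ON c.dept_id = p.id GROUP BY p.name

Result:
name        | COUNT(c.id)
------------+------------
Engineering | 0          
Finance     | 2          
Legal       | 1          
Marketing   | 1          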